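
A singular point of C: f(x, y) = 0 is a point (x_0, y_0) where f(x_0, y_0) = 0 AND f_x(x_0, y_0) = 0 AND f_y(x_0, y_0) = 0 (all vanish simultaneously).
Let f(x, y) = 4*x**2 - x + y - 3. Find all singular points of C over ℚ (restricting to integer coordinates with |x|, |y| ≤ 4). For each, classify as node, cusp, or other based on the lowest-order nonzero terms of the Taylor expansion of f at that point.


No singular points in the scanned grid; C is smooth there.

Compute partial derivatives:
  f_x = 8*x - 1.
  f_y = 1.
f_y = 1 is a nonzero constant, so f_y never vanishes: no point (x, y) can satisfy f = f_x = f_y = 0. In particular no (x, y) ∈ {−4, ..., 4}² is singular; the curve is smooth.


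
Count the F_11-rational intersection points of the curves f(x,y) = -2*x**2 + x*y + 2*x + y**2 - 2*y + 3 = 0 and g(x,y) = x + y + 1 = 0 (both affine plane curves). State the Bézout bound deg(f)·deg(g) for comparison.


Common zeros: ∅; count = 0; Bézout bound = 2.

deg(f) = 2, deg(g) = 1, so Bézout bound = 2.
Scan x ∈ F_11. For each x, list the y ∈ F_11 with f(x, y) ≡ 0 and those with g(x, y) ≡ 0 (mod 11); the common zeros in that column are the intersection.
  x = 0: f ≡ 0 at y ∈ {4, 9}; g ≡ 0 at y ∈ {10}; common: ∅.
  x = 1: f ≡ 0 at y ∈ {6}; g ≡ 0 at y ∈ {9}; common: ∅.
  x = 2: f ≡ 0 at y ∈ {1, 10}; g ≡ 0 at y ∈ {8}; common: ∅.
  x = 3: f ≡ 0 at y ∈ {4, 6}; g ≡ 0 at y ∈ {7}; common: ∅.
  x = 4: f ≡ 0 at y ∈ {10}; g ≡ 0 at y ∈ {6}; common: ∅.
  x = 5: f ≡ 0 at y ∈ {1, 7}; g ≡ 0 at y ∈ {5}; common: ∅.
  x = 6: f ≡ 0 at y ∈ ∅; g ≡ 0 at y ∈ {4}; common: ∅.
  x = 7: f ≡ 0 at y ∈ ∅; g ≡ 0 at y ∈ {3}; common: ∅.
  x = 8: f ≡ 0 at y ∈ ∅; g ≡ 0 at y ∈ {2}; common: ∅.
  x = 9: f ≡ 0 at y ∈ ∅; g ≡ 0 at y ∈ {1}; common: ∅.
  x = 10: f ≡ 0 at y ∈ ∅; g ≡ 0 at y ∈ {0}; common: ∅.
Collecting: common zeros = ∅, so the count is 0.
Comparison with the Bézout bound: 0 ≤ 2 = deg(f)·deg(g), as expected for curves with no common component (the affine F_11-count falls short of the bound because intersections may lie at infinity, over extension fields, or carry multiplicity).


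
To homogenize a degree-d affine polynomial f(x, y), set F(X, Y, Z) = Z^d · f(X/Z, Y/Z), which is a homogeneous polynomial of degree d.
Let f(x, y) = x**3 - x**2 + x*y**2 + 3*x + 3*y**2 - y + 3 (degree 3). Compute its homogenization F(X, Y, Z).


F(X, Y, Z) = X**3 - X**2*Z + X*Y**2 + 3*X*Z**2 + 3*Y**2*Z - Y*Z**2 + 3*Z**3

deg(f) = 3.
Substitute x = X/Z, y = Y/Z into f, then multiply by Z^3.
  monomial 1·x^3·y^0 ↦ 1·X^3·Y^0·Z^0.
  monomial -1·x^2·y^0 ↦ -1·X^2·Y^0·Z^1.
  monomial 1·x^1·y^2 ↦ 1·X^1·Y^2·Z^0.
  monomial 3·x^1·y^0 ↦ 3·X^1·Y^0·Z^2.
  monomial 3·x^0·y^2 ↦ 3·X^0·Y^2·Z^1.
  monomial -1·x^0·y^1 ↦ -1·X^0·Y^1·Z^2.
  monomial 3·x^0·y^0 ↦ 3·X^0·Y^0·Z^3.
Collecting: F(X, Y, Z) = X**3 - X**2*Z + X*Y**2 + 3*X*Z**2 + 3*Y**2*Z - Y*Z**2 + 3*Z**3.


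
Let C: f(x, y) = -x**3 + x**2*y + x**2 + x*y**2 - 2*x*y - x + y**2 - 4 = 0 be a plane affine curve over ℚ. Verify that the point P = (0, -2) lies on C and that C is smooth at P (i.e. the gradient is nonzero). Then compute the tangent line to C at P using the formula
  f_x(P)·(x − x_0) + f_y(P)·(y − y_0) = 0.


Tangent line at P: 7*x - 4*y - 8 = 0.

Step 1: f(0, -2) = 0, so P lies on C.
Step 2: partial derivatives
  f_x(x, y) = -3*x**2 + 2*x*y + 2*x + y**2 - 2*y - 1, f_y(x, y) = x**2 + 2*x*y - 2*x + 2*y.
  f_x(P) = 7, f_y(P) = -4 (gradient nonzero, so P is smooth).
Step 3: tangent line at P: 7·(x − 0) + -4·(y − -2) = 0.
Expanding: 7*x - 4*y - 8 = 0.


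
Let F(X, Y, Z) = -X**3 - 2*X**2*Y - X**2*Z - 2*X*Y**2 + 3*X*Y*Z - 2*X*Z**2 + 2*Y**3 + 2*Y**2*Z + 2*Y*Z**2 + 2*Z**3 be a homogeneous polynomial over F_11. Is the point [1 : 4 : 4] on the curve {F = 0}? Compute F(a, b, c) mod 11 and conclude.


F(1,4,4) ≡ 10 (mod 11); P is NOT on the curve.

Evaluate F(1, 4, 4) term-by-term (mod 11).
  -X**3 ↦ -1·1·1·1 = -1
  -2*X**2*Y ↦ -2·1·4·1 = -8
  -X**2*Z ↦ -1·1·1·4 = -4
  -2*X*Y**2 ↦ -2·1·16·1 = -32
  3*X*Y*Z ↦ 3·1·4·4 = 48
  -2*X*Z**2 ↦ -2·1·1·16 = -32
  2*Y**3 ↦ 2·1·64·1 = 128
  2*Y**2*Z ↦ 2·1·16·4 = 128
  2*Y*Z**2 ↦ 2·1·4·16 = 128
  2*Z**3 ↦ 2·1·1·64 = 128
Sum: F(1, 4, 4) = (-1) + (-8) + (-4) + (-32) + (48) + (-32) + (128) + (128) + (128) + (128) = 483.
Reducing mod 11: 483 ≡ 10 (mod 11).
Since F(a, b, c) ≡ 10 ≠ 0 (mod 11), P does NOT lie on the curve.


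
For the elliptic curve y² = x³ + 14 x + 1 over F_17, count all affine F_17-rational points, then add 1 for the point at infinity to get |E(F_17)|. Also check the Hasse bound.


Affine points = {(0, 1), (0, 16), (1, 4), (1, 13), (3, 6), (3, 11), (4, 6), (4, 11), (5, 3), (5, 14), (7, 0), (8, 8), (8, 9), (10, 6), (10, 11), (13, 0), (14, 0), (15, 4), (15, 13)}; affine count = 19; |E(F_17)| = 20.

Discriminant check: Δ ∝ 4a³ + 27b² = 4·14³ + 27·1² = 4·2744 + 27·1 ≡ 4 (mod 17). Nonzero ⇒ E is nonsingular.
For each x ∈ F_17, compute rhs = x³ + 14·x + 1 mod 17, then count y ∈ F_17 with y² ≡ rhs.
  x = 0: rhs = 1, matching y values: 1, 16 (2 points).
  x = 1: rhs = 16, matching y values: 4, 13 (2 points).
  x = 2: rhs = 3, matching y values: none (0 points).
  x = 3: rhs = 2, matching y values: 6, 11 (2 points).
  x = 4: rhs = 2, matching y values: 6, 11 (2 points).
  x = 5: rhs = 9, matching y values: 3, 14 (2 points).
  x = 6: rhs = 12, matching y values: none (0 points).
  x = 7: rhs = 0, matching y values: 0 (1 points).
  x = 8: rhs = 13, matching y values: 8, 9 (2 points).
  x = 9: rhs = 6, matching y values: none (0 points).
  x = 10: rhs = 2, matching y values: 6, 11 (2 points).
  x = 11: rhs = 7, matching y values: none (0 points).
  x = 12: rhs = 10, matching y values: none (0 points).
  x = 13: rhs = 0, matching y values: 0 (1 points).
  x = 14: rhs = 0, matching y values: 0 (1 points).
  x = 15: rhs = 16, matching y values: 4, 13 (2 points).
  x = 16: rhs = 3, matching y values: none (0 points).
Total affine count: 19.
Full point count |E(F_17)| = 19 + 1 = 20.
Hasse bound: |20 − (17+1)| = |2| = 2 ≤ 2√17 ≈ 8.2462 ✓.


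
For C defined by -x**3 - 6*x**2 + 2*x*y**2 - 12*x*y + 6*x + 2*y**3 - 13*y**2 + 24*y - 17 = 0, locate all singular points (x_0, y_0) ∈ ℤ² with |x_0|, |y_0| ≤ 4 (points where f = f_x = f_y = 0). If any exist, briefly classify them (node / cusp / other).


Singular points: {(-2, 3)}; classification: cusp.

Compute partial derivatives:
  f_x = -3*x**2 - 12*x + 2*y**2 - 12*y + 6.
  f_y = 4*x*y - 12*x + 6*y**2 - 26*y + 24.
Scan x_0 ∈ {−4, ..., 4}. For each x_0, f_y(x_0, y) is a polynomial in y; find its integer roots y ∈ {−4, ..., 4}, then test f_x and f at those candidates.
  x = -4: f_y(-4, y) = 6*y**2 - 42*y + 72; vanishes at y ∈ {3, 4}. (-4, 3): f_x = -12 ≠ 0; (-4, 4): f_x = -10 ≠ 0.
  x = -3: f_y(-3, y) = 6*y**2 - 38*y + 60; vanishes at y ∈ {3}. (-3, 3): f_x = -3 ≠ 0.
  x = -2: f_y(-2, y) = 6*y**2 - 34*y + 48; vanishes at y ∈ {3}. (-2, 3): f_x = 0, f = 0 — SINGULAR.
  x = -1: f_y(-1, y) = 6*y**2 - 30*y + 36; vanishes at y ∈ {2, 3}. (-1, 2): f_x = -1 ≠ 0; (-1, 3): f_x = -3 ≠ 0.
  x = 0: f_y(0, y) = 6*y**2 - 26*y + 24; vanishes at y ∈ {3}. (0, 3): f_x = -12 ≠ 0.
  x = 1: f_y(1, y) = 6*y**2 - 22*y + 12; vanishes at y ∈ {3}. (1, 3): f_x = -27 ≠ 0.
  x = 2: f_y(2, y) = 6*y**2 - 18*y; vanishes at y ∈ {0, 3}. (2, 0): f_x = -30 ≠ 0; (2, 3): f_x = -48 ≠ 0.
  x = 3: f_y(3, y) = 6*y**2 - 14*y - 12; vanishes at y ∈ {3}. (3, 3): f_x = -75 ≠ 0.
  x = 4: f_y(4, y) = 6*y**2 - 10*y - 24; vanishes at y ∈ {3}. (4, 3): f_x = -108 ≠ 0.
Only singular point on the grid: (-2, 3).
Classify: substitute x = -2 + u, y = 3 + v and expand: f = -u**3 + 2*u*v**2 + 2*v**3 + v**2.
No constant or linear terms (consistent with a singular point). Quadratic part: v**2. Cubic part: -u**3 + 2*u*v**2 + 2*v**3.
The quadratic part v**2 is a perfect square, so there is a single (double) tangent line v = 0, i.e. y = 3. Restricting the cubic part to that line (v = 0) leaves -u**3 ≠ 0, so f is not divisible by v and the branch is v² ≈ u**3 to lowest order — this is a cusp.
Classification: cusp.


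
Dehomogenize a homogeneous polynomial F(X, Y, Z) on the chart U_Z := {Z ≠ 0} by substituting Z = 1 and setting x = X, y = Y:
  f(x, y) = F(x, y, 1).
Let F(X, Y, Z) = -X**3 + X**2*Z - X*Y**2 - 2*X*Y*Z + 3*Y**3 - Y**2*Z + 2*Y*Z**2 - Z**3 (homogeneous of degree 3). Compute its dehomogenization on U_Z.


f(x, y) = -x**3 + x**2 - x*y**2 - 2*x*y + 3*y**3 - y**2 + 2*y - 1

On U_Z we set Z = 1. Each monomial c·X^i·Y^j·Z^k in F becomes c·x^i·y^j·1^k = c·x^i·y^j.
Substituting Z = 1: F(X, Y, 1) = -x**3 + x**2 - x*y**2 - 2*x*y + 3*y**3 - y**2 + 2*y - 1.
Note: deg(f) ≤ deg(F) = 3; strict inequality happens when F is divisible by Z (lost terms).


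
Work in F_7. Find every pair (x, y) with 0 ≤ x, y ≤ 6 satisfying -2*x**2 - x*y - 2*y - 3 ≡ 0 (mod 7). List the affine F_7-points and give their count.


Affine F_7-points: {(0, 2), (1, 3), (2, 6), (3, 0), (4, 0), (6, 2)}; count = 6.

For each of the 49 pairs (x, y) ∈ F_7², evaluate f(x, y) mod 7. Record the zeros.
  x = 0: [0↦4, 1↦2, 2↦0, 3↦5, 4↦3, 5↦1, 6↦6]  zeros at y ∈ {2}
  x = 1: [0↦2, 1↦6, 2↦3, 3↦0, 4↦4, 5↦1, 6↦5]  zeros at y ∈ {3}
  x = 2: [0↦3, 1↦6, 2↦2, 3↦5, 4↦1, 5↦4, 6↦0]  zeros at y ∈ {6}
  x = 3: [0↦0, 1↦2, 2↦4, 3↦6, 4↦1, 5↦3, 6↦5]  zeros at y ∈ {0}
  x = 4: [0↦0, 1↦1, 2↦2, 3↦3, 4↦4, 5↦5, 6↦6]  zeros at y ∈ {0}
  x = 5: [0↦3, 1↦3, 2↦3, 3↦3, 4↦3, 5↦3, 6↦3]  zeros at y ∈ ∅
  x = 6: [0↦2, 1↦1, 2↦0, 3↦6, 4↦5, 5↦4, 6↦3]  zeros at y ∈ {2}
Collecting zeros: affine points = {(0, 2), (1, 3), (2, 6), (3, 0), (4, 0), (6, 2)}.
Total count |C(F_7)_aff| = 6.


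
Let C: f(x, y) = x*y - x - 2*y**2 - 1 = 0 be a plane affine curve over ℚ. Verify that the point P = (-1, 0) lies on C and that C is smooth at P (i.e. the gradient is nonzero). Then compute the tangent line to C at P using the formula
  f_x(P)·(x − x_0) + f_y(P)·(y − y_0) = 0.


Tangent line at P: -x - y - 1 = 0.

Step 1: f(-1, 0) = 0, so P lies on C.
Step 2: partial derivatives
  f_x(x, y) = y - 1, f_y(x, y) = x - 4*y.
  f_x(P) = -1, f_y(P) = -1 (gradient nonzero, so P is smooth).
Step 3: tangent line at P: -1·(x − -1) + -1·(y − 0) = 0.
Expanding: -x - y - 1 = 0.


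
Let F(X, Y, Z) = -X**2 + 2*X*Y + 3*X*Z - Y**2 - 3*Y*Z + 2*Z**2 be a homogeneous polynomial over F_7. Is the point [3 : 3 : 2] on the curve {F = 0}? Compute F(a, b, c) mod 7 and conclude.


F(3,3,2) ≡ 1 (mod 7); P is NOT on the curve.

Evaluate F(3, 3, 2) term-by-term (mod 7).
  -X**2 ↦ -1·9·1·1 = -9
  2*X*Y ↦ 2·3·3·1 = 18
  3*X*Z ↦ 3·3·1·2 = 18
  -Y**2 ↦ -1·1·9·1 = -9
  -3*Y*Z ↦ -3·1·3·2 = -18
  2*Z**2 ↦ 2·1·1·4 = 8
Sum: F(3, 3, 2) = (-9) + (18) + (18) + (-9) + (-18) + (8) = 8.
Reducing mod 7: 8 ≡ 1 (mod 7).
Since F(a, b, c) ≡ 1 ≠ 0 (mod 7), P does NOT lie on the curve.


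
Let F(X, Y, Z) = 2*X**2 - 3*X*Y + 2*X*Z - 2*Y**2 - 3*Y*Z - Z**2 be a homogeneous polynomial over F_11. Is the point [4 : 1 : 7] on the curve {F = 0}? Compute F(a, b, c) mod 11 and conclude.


F(4,1,7) ≡ 4 (mod 11); P is NOT on the curve.

Evaluate F(4, 1, 7) term-by-term (mod 11).
  2*X**2 ↦ 2·16·1·1 = 32
  -3*X*Y ↦ -3·4·1·1 = -12
  2*X*Z ↦ 2·4·1·7 = 56
  -2*Y**2 ↦ -2·1·1·1 = -2
  -3*Y*Z ↦ -3·1·1·7 = -21
  -Z**2 ↦ -1·1·1·49 = -49
Sum: F(4, 1, 7) = (32) + (-12) + (56) + (-2) + (-21) + (-49) = 4.
Reducing mod 11: 4 ≡ 4 (mod 11).
Since F(a, b, c) ≡ 4 ≠ 0 (mod 11), P does NOT lie on the curve.


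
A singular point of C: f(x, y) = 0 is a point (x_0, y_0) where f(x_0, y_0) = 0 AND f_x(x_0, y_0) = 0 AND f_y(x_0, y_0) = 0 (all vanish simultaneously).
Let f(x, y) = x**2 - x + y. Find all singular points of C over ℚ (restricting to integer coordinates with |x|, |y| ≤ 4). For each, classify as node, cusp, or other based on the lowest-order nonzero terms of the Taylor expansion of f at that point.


No singular points in the scanned grid; C is smooth there.

Compute partial derivatives:
  f_x = 2*x - 1.
  f_y = 1.
f_y = 1 is a nonzero constant, so f_y never vanishes: no point (x, y) can satisfy f = f_x = f_y = 0. In particular no (x, y) ∈ {−4, ..., 4}² is singular; the curve is smooth.


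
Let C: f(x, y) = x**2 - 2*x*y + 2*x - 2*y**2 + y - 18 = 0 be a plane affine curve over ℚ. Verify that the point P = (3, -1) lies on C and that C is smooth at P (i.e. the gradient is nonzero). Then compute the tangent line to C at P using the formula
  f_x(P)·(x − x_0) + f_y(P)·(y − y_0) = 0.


Tangent line at P: 10*x - y - 31 = 0.

Step 1: f(3, -1) = 0, so P lies on C.
Step 2: partial derivatives
  f_x(x, y) = 2*x - 2*y + 2, f_y(x, y) = -2*x - 4*y + 1.
  f_x(P) = 10, f_y(P) = -1 (gradient nonzero, so P is smooth).
Step 3: tangent line at P: 10·(x − 3) + -1·(y − -1) = 0.
Expanding: 10*x - y - 31 = 0.


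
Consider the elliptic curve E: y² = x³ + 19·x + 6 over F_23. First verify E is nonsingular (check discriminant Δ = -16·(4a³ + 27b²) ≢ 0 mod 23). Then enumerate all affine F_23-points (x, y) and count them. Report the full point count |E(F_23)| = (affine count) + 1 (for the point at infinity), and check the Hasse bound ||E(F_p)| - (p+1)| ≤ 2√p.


Affine points = {(0, 11), (0, 12), (1, 7), (1, 16), (2, 11), (2, 12), (4, 10), (4, 13), (8, 7), (8, 16), (9, 3), (9, 20), (10, 0), (13, 9), (13, 14), (14, 7), (14, 16), (15, 3), (15, 20), (16, 6), (16, 17), (18, 4), (18, 19), (19, 2), (19, 21), (21, 11), (21, 12), (22, 3), (22, 20)}; affine count = 29; |E(F_23)| = 30.

Discriminant check: Δ ∝ 4a³ + 27b² = 4·19³ + 27·6² = 4·6859 + 27·36 ≡ 3 (mod 23). Nonzero ⇒ E is nonsingular.
For each x ∈ F_23, compute rhs = x³ + 19·x + 6 mod 23, then count y ∈ F_23 with y² ≡ rhs.
  x = 0: rhs = 6, matching y values: 11, 12 (2 points).
  x = 1: rhs = 3, matching y values: 7, 16 (2 points).
  x = 2: rhs = 6, matching y values: 11, 12 (2 points).
  x = 3: rhs = 21, matching y values: none (0 points).
  x = 4: rhs = 8, matching y values: 10, 13 (2 points).
  x = 5: rhs = 19, matching y values: none (0 points).
  x = 6: rhs = 14, matching y values: none (0 points).
  x = 7: rhs = 22, matching y values: none (0 points).
  x = 8: rhs = 3, matching y values: 7, 16 (2 points).
  x = 9: rhs = 9, matching y values: 3, 20 (2 points).
  x = 10: rhs = 0, matching y values: 0 (1 points).
  x = 11: rhs = 5, matching y values: none (0 points).
  x = 12: rhs = 7, matching y values: none (0 points).
  x = 13: rhs = 12, matching y values: 9, 14 (2 points).
  x = 14: rhs = 3, matching y values: 7, 16 (2 points).
  x = 15: rhs = 9, matching y values: 3, 20 (2 points).
  x = 16: rhs = 13, matching y values: 6, 17 (2 points).
  x = 17: rhs = 21, matching y values: none (0 points).
  x = 18: rhs = 16, matching y values: 4, 19 (2 points).
  x = 19: rhs = 4, matching y values: 2, 21 (2 points).
  x = 20: rhs = 14, matching y values: none (0 points).
  x = 21: rhs = 6, matching y values: 11, 12 (2 points).
  x = 22: rhs = 9, matching y values: 3, 20 (2 points).
Total affine count: 29.
Full point count |E(F_23)| = 29 + 1 = 30.
Hasse bound: |30 − (23+1)| = |6| = 6 ≤ 2√23 ≈ 9.5917 ✓.


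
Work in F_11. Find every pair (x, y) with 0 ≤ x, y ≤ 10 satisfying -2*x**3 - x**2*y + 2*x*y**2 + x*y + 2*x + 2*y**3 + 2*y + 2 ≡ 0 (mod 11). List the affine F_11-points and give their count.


Affine F_11-points: {(0, 2), (1, 10), (2, 2), (4, 3), (5, 4), (6, 0), (6, 7), (6, 9), (7, 9), (8, 2), (10, 9)}; count = 11.

For each of the 121 pairs (x, y) ∈ F_11², evaluate f(x, y) mod 11. Record the zeros.
  x = 0: [0↦2, 1↦6, 2↦0, 3↦7, 4↦6, 5↦9, 6↦6, 7↦9, 8↦8, 9↦4, 10↦9]  zeros at y ∈ {2}
  x = 1: [0↦2, 1↦8, 2↦8, 3↦3, 4↦5, 5↦4, 6↦1, 7↦8, 8↦4, 9↦1, 10↦0]  zeros at y ∈ {10}
  x = 2: [0↦1, 1↦7, 2↦0, 3↦3, 4↦6, 5↦10, 6↦5, 7↦3, 8↦5, 9↦1, 10↦3]  zeros at y ∈ {2}
  x = 3: [0↦9, 1↦2, 2↦8, 3↦6, 4↦8, 5↦4, 6↦6, 7↦4, 8↦10, 9↦3, 10↦6]  zeros at y ∈ ∅
  x = 4: [0↦3, 1↦3, 2↦9, 3↦0, 4↦10, 5↦7, 6↦3, 7↦10, 8↦7, 9↦6, 10↦8]  zeros at y ∈ {3}
  x = 5: [0↦4, 1↦9, 2↦2, 3↦6, 4↦0, 5↦7, 6↦6, 7↦9, 8↦6, 9↦9, 10↦8]  zeros at y ∈ {4}
  x = 6: [0↦0, 1↦8, 2↦8, 3↦1, 4↦10, 5↦3, 6↦3, 7↦0, 8↦6, 9↦0, 10↦5]  zeros at y ∈ {0, 7, 9}
  x = 7: [0↦1, 1↦10, 2↦4, 3↦6, 4↦6, 5↦5, 6↦4, 7↦4, 8↦6, 9↦0, 10↦9]  zeros at y ∈ {9}
  x = 8: [0↦6, 1↦3, 2↦0, 3↦9, 4↦9, 5↦1, 6↦8, 7↦9, 8↦5, 9↦8, 10↦8]  zeros at y ∈ {2}
  x = 9: [0↦3, 1↦8, 2↦6, 3↦9, 4↦7, 5↦1, 6↦3, 7↦3, 8↦2, 9↦1, 10↦1]  zeros at y ∈ ∅
  x = 10: [0↦2, 1↦2, 2↦10, 3↦5, 4↦10, 5↦4, 6↦10, 7↦7, 8↦7, 9↦0, 10↦9]  zeros at y ∈ {9}
Collecting zeros: affine points = {(0, 2), (1, 10), (2, 2), (4, 3), (5, 4), (6, 0), (6, 7), (6, 9), (7, 9), (8, 2), (10, 9)}.
Total count |C(F_11)_aff| = 11.


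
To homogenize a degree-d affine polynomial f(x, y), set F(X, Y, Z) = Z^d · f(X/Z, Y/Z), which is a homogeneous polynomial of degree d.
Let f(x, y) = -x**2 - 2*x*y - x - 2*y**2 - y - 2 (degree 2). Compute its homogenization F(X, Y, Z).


F(X, Y, Z) = -X**2 - 2*X*Y - X*Z - 2*Y**2 - Y*Z - 2*Z**2

deg(f) = 2.
Substitute x = X/Z, y = Y/Z into f, then multiply by Z^2.
  monomial -1·x^2·y^0 ↦ -1·X^2·Y^0·Z^0.
  monomial -2·x^1·y^1 ↦ -2·X^1·Y^1·Z^0.
  monomial -1·x^1·y^0 ↦ -1·X^1·Y^0·Z^1.
  monomial -2·x^0·y^2 ↦ -2·X^0·Y^2·Z^0.
  monomial -1·x^0·y^1 ↦ -1·X^0·Y^1·Z^1.
  monomial -2·x^0·y^0 ↦ -2·X^0·Y^0·Z^2.
Collecting: F(X, Y, Z) = -X**2 - 2*X*Y - X*Z - 2*Y**2 - Y*Z - 2*Z**2.


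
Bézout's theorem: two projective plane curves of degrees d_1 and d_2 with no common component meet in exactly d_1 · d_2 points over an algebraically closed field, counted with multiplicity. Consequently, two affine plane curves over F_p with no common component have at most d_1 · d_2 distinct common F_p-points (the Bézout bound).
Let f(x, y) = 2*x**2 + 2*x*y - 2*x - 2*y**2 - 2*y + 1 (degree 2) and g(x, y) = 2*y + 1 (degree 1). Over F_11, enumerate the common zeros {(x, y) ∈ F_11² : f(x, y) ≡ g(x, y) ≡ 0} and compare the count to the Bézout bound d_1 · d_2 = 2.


Common zeros: ∅; count = 0; Bézout bound = 2.

deg(f) = 2, deg(g) = 1, so Bézout bound = 2.
Scan x ∈ F_11. For each x, list the y ∈ F_11 with f(x, y) ≡ 0 and those with g(x, y) ≡ 0 (mod 11); the common zeros in that column are the intersection.
  x = 0: f ≡ 0 at y ∈ {2, 8}; g ≡ 0 at y ∈ {5}; common: ∅.
  x = 1: f ≡ 0 at y ∈ ∅; g ≡ 0 at y ∈ {5}; common: ∅.
  x = 2: f ≡ 0 at y ∈ {6}; g ≡ 0 at y ∈ {5}; common: ∅.
  x = 3: f ≡ 0 at y ∈ ∅; g ≡ 0 at y ∈ {5}; common: ∅.
  x = 4: f ≡ 0 at y ∈ {6, 8}; g ≡ 0 at y ∈ {5}; common: ∅.
  x = 5: f ≡ 0 at y ∈ ∅; g ≡ 0 at y ∈ {5}; common: ∅.
  x = 6: f ≡ 0 at y ∈ {7, 9}; g ≡ 0 at y ∈ {5}; common: ∅.
  x = 7: f ≡ 0 at y ∈ ∅; g ≡ 0 at y ∈ {5}; common: ∅.
  x = 8: f ≡ 0 at y ∈ {9}; g ≡ 0 at y ∈ {5}; common: ∅.
  x = 9: f ≡ 0 at y ∈ ∅; g ≡ 0 at y ∈ {5}; common: ∅.
  x = 10: f ≡ 0 at y ∈ {2, 7}; g ≡ 0 at y ∈ {5}; common: ∅.
Collecting: common zeros = ∅, so the count is 0.
Comparison with the Bézout bound: 0 ≤ 2 = deg(f)·deg(g), as expected for curves with no common component (the affine F_11-count falls short of the bound because intersections may lie at infinity, over extension fields, or carry multiplicity).


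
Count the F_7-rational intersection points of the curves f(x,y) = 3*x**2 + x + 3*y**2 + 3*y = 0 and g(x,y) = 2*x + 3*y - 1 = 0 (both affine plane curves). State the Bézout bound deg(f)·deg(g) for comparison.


Common zeros: {(2, 6), (5, 4)}; count = 2; Bézout bound = 2.

deg(f) = 2, deg(g) = 1, so Bézout bound = 2.
Scan x ∈ F_7. For each x, list the y ∈ F_7 with f(x, y) ≡ 0 and those with g(x, y) ≡ 0 (mod 7); the common zeros in that column are the intersection.
  x = 0: f ≡ 0 at y ∈ {0, 6}; g ≡ 0 at y ∈ {5}; common: ∅.
  x = 1: f ≡ 0 at y ∈ ∅; g ≡ 0 at y ∈ {2}; common: ∅.
  x = 2: f ≡ 0 at y ∈ {0, 6}; g ≡ 0 at y ∈ {6}; common: {6}.
  x = 3: f ≡ 0 at y ∈ ∅; g ≡ 0 at y ∈ {3}; common: ∅.
  x = 4: f ≡ 0 at y ∈ {2, 4}; g ≡ 0 at y ∈ {0}; common: ∅.
  x = 5: f ≡ 0 at y ∈ {2, 4}; g ≡ 0 at y ∈ {4}; common: {4}.
  x = 6: f ≡ 0 at y ∈ ∅; g ≡ 0 at y ∈ {1}; common: ∅.
Collecting: common zeros = {(2, 6), (5, 4)}, so the count is 2.
Comparison with the Bézout bound: 2 ≤ 2 = deg(f)·deg(g), as expected for curves with no common component (the bound is attained).


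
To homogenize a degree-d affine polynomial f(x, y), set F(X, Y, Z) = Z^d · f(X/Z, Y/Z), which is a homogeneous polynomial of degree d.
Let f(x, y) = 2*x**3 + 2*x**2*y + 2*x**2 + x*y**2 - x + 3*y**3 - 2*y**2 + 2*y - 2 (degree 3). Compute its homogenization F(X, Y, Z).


F(X, Y, Z) = 2*X**3 + 2*X**2*Y + 2*X**2*Z + X*Y**2 - X*Z**2 + 3*Y**3 - 2*Y**2*Z + 2*Y*Z**2 - 2*Z**3

deg(f) = 3.
Substitute x = X/Z, y = Y/Z into f, then multiply by Z^3.
  monomial 2·x^3·y^0 ↦ 2·X^3·Y^0·Z^0.
  monomial 2·x^2·y^1 ↦ 2·X^2·Y^1·Z^0.
  monomial 2·x^2·y^0 ↦ 2·X^2·Y^0·Z^1.
  monomial 1·x^1·y^2 ↦ 1·X^1·Y^2·Z^0.
  monomial -1·x^1·y^0 ↦ -1·X^1·Y^0·Z^2.
  monomial 3·x^0·y^3 ↦ 3·X^0·Y^3·Z^0.
  monomial -2·x^0·y^2 ↦ -2·X^0·Y^2·Z^1.
  monomial 2·x^0·y^1 ↦ 2·X^0·Y^1·Z^2.
  monomial -2·x^0·y^0 ↦ -2·X^0·Y^0·Z^3.
Collecting: F(X, Y, Z) = 2*X**3 + 2*X**2*Y + 2*X**2*Z + X*Y**2 - X*Z**2 + 3*Y**3 - 2*Y**2*Z + 2*Y*Z**2 - 2*Z**3.


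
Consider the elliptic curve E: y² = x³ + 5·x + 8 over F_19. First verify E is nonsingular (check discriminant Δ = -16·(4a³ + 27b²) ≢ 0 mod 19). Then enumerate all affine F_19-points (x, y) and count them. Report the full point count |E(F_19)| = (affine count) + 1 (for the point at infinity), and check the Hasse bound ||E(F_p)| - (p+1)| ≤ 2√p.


Affine points = {(2, 8), (2, 11), (4, 4), (4, 15), (5, 5), (5, 14), (6, 8), (6, 11), (7, 5), (7, 14), (8, 3), (8, 16), (11, 8), (11, 11), (13, 3), (13, 16), (15, 0), (16, 2), (16, 17), (17, 3), (17, 16)}; affine count = 21; |E(F_19)| = 22.

Discriminant check: Δ ∝ 4a³ + 27b² = 4·5³ + 27·8² = 4·125 + 27·64 ≡ 5 (mod 19). Nonzero ⇒ E is nonsingular.
For each x ∈ F_19, compute rhs = x³ + 5·x + 8 mod 19, then count y ∈ F_19 with y² ≡ rhs.
  x = 0: rhs = 8, matching y values: none (0 points).
  x = 1: rhs = 14, matching y values: none (0 points).
  x = 2: rhs = 7, matching y values: 8, 11 (2 points).
  x = 3: rhs = 12, matching y values: none (0 points).
  x = 4: rhs = 16, matching y values: 4, 15 (2 points).
  x = 5: rhs = 6, matching y values: 5, 14 (2 points).
  x = 6: rhs = 7, matching y values: 8, 11 (2 points).
  x = 7: rhs = 6, matching y values: 5, 14 (2 points).
  x = 8: rhs = 9, matching y values: 3, 16 (2 points).
  x = 9: rhs = 3, matching y values: none (0 points).
  x = 10: rhs = 13, matching y values: none (0 points).
  x = 11: rhs = 7, matching y values: 8, 11 (2 points).
  x = 12: rhs = 10, matching y values: none (0 points).
  x = 13: rhs = 9, matching y values: 3, 16 (2 points).
  x = 14: rhs = 10, matching y values: none (0 points).
  x = 15: rhs = 0, matching y values: 0 (1 points).
  x = 16: rhs = 4, matching y values: 2, 17 (2 points).
  x = 17: rhs = 9, matching y values: 3, 16 (2 points).
  x = 18: rhs = 2, matching y values: none (0 points).
Total affine count: 21.
Full point count |E(F_19)| = 21 + 1 = 22.
Hasse bound: |22 − (19+1)| = |2| = 2 ≤ 2√19 ≈ 8.7178 ✓.


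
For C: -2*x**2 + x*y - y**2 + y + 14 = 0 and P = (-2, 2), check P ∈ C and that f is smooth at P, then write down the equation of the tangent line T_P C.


Tangent line at P: 10*x - 5*y + 30 = 0.

Step 1: f(-2, 2) = 0, so P lies on C.
Step 2: partial derivatives
  f_x(x, y) = -4*x + y, f_y(x, y) = x - 2*y + 1.
  f_x(P) = 10, f_y(P) = -5 (gradient nonzero, so P is smooth).
Step 3: tangent line at P: 10·(x − -2) + -5·(y − 2) = 0.
Expanding: 10*x - 5*y + 30 = 0.


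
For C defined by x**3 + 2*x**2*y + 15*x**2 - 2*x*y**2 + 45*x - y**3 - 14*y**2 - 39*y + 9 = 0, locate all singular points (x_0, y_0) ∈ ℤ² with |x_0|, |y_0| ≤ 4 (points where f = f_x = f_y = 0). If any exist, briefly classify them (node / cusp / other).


Singular points: {(-3, -3)}; classification: cusp.

Compute partial derivatives:
  f_x = 3*x**2 + 4*x*y + 30*x - 2*y**2 + 45.
  f_y = 2*x**2 - 4*x*y - 3*y**2 - 28*y - 39.
Scan x_0 ∈ {−4, ..., 4}. For each x_0, f_y(x_0, y) is a polynomial in y; find its integer roots y ∈ {−4, ..., 4}, then test f_x and f at those candidates.
  x = -4: f_y(-4, y) = -3*y**2 - 12*y - 7; no integer root y with |y| ≤ 4.
  x = -3: f_y(-3, y) = -3*y**2 - 16*y - 21; vanishes at y ∈ {-3}. (-3, -3): f_x = 0, f = 0 — SINGULAR.
  x = -2: f_y(-2, y) = -3*y**2 - 20*y - 31; no integer root y with |y| ≤ 4.
  x = -1: f_y(-1, y) = -3*y**2 - 24*y - 37; no integer root y with |y| ≤ 4.
  x = 0: f_y(0, y) = -3*y**2 - 28*y - 39; no integer root y with |y| ≤ 4.
  x = 1: f_y(1, y) = -3*y**2 - 32*y - 37; no integer root y with |y| ≤ 4.
  x = 2: f_y(2, y) = -3*y**2 - 36*y - 31; no integer root y with |y| ≤ 4.
  x = 3: f_y(3, y) = -3*y**2 - 40*y - 21; no integer root y with |y| ≤ 4.
  x = 4: f_y(4, y) = -3*y**2 - 44*y - 7; no integer root y with |y| ≤ 4.
Only singular point on the grid: (-3, -3).
Classify: substitute x = -3 + u, y = -3 + v and expand: f = u**3 + 2*u**2*v - 2*u*v**2 - v**3 + v**2.
No constant or linear terms (consistent with a singular point). Quadratic part: v**2. Cubic part: u**3 + 2*u**2*v - 2*u*v**2 - v**3.
The quadratic part v**2 is a perfect square, so there is a single (double) tangent line v = 0, i.e. y = -3. Restricting the cubic part to that line (v = 0) leaves u**3 ≠ 0, so f is not divisible by v and the branch is v² ≈ -u**3 to lowest order — this is a cusp.
Classification: cusp.


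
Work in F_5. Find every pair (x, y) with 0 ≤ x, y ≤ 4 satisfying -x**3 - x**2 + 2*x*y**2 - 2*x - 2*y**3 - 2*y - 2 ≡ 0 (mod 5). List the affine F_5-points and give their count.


Affine F_5-points: {(1, 4), (2, 4), (3, 2), (3, 3), (4, 0)}; count = 5.

For each of the 25 pairs (x, y) ∈ F_5², evaluate f(x, y) mod 5. Record the zeros.
  x = 0: [0↦3, 1↦4, 2↦3, 3↦3, 4↦2]  zeros at y ∈ ∅
  x = 1: [0↦4, 1↦2, 2↦2, 3↦2, 4↦0]  zeros at y ∈ {4}
  x = 2: [0↦2, 1↦2, 2↦3, 3↦3, 4↦0]  zeros at y ∈ {4}
  x = 3: [0↦1, 1↦3, 2↦0, 3↦0, 4↦1]  zeros at y ∈ {2, 3}
  x = 4: [0↦0, 1↦4, 2↦2, 3↦2, 4↦2]  zeros at y ∈ {0}
Collecting zeros: affine points = {(1, 4), (2, 4), (3, 2), (3, 3), (4, 0)}.
Total count |C(F_5)_aff| = 5.


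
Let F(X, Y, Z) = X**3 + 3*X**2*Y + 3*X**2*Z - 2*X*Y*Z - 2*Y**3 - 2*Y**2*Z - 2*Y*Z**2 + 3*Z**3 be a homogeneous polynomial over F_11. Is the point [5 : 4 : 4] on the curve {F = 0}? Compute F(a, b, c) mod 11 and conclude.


F(5,4,4) ≡ 10 (mod 11); P is NOT on the curve.

Evaluate F(5, 4, 4) term-by-term (mod 11).
  X**3 ↦ 1·125·1·1 = 125
  3*X**2*Y ↦ 3·25·4·1 = 300
  3*X**2*Z ↦ 3·25·1·4 = 300
  -2*X*Y*Z ↦ -2·5·4·4 = -160
  -2*Y**3 ↦ -2·1·64·1 = -128
  -2*Y**2*Z ↦ -2·1·16·4 = -128
  -2*Y*Z**2 ↦ -2·1·4·16 = -128
  3*Z**3 ↦ 3·1·1·64 = 192
Sum: F(5, 4, 4) = (125) + (300) + (300) + (-160) + (-128) + (-128) + (-128) + (192) = 373.
Reducing mod 11: 373 ≡ 10 (mod 11).
Since F(a, b, c) ≡ 10 ≠ 0 (mod 11), P does NOT lie on the curve.


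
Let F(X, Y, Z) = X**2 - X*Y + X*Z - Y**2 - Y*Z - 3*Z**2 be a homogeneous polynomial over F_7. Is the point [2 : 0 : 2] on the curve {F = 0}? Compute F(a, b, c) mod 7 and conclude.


F(2,0,2) ≡ 3 (mod 7); P is NOT on the curve.

Evaluate F(2, 0, 2) term-by-term (mod 7).
  X**2 ↦ 1·4·1·1 = 4
  -X*Y ↦ -1·2·0·1 = 0
  X*Z ↦ 1·2·1·2 = 4
  -Y**2 ↦ -1·1·0·1 = 0
  -Y*Z ↦ -1·1·0·2 = 0
  -3*Z**2 ↦ -3·1·1·4 = -12
Sum: F(2, 0, 2) = (4) + (0) + (4) + (0) + (0) + (-12) = -4.
Reducing mod 7: -4 ≡ 3 (mod 7).
Since F(a, b, c) ≡ 3 ≠ 0 (mod 7), P does NOT lie on the curve.


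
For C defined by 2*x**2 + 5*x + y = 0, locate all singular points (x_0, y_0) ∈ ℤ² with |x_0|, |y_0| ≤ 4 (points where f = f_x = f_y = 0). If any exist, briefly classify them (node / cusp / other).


No singular points in the scanned grid; C is smooth there.

Compute partial derivatives:
  f_x = 4*x + 5.
  f_y = 1.
f_y = 1 is a nonzero constant, so f_y never vanishes: no point (x, y) can satisfy f = f_x = f_y = 0. In particular no (x, y) ∈ {−4, ..., 4}² is singular; the curve is smooth.


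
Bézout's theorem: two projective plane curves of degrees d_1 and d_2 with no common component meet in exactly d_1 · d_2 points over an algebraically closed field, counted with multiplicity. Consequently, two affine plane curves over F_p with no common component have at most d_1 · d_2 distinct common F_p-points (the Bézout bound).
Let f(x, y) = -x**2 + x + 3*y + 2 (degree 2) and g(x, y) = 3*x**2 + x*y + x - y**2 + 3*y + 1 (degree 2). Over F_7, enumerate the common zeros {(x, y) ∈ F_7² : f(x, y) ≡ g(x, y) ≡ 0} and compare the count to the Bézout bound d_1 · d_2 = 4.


Common zeros: ∅; count = 0; Bézout bound = 4.

deg(f) = 2, deg(g) = 2, so Bézout bound = 4.
Scan x ∈ F_7. For each x, list the y ∈ F_7 with f(x, y) ≡ 0 and those with g(x, y) ≡ 0 (mod 7); the common zeros in that column are the intersection.
  x = 0: f ≡ 0 at y ∈ {4}; g ≡ 0 at y ∈ ∅; common: ∅.
  x = 1: f ≡ 0 at y ∈ {4}; g ≡ 0 at y ∈ {5, 6}; common: ∅.
  x = 2: f ≡ 0 at y ∈ {0}; g ≡ 0 at y ∈ {2, 3}; common: ∅.
  x = 3: f ≡ 0 at y ∈ {6}; g ≡ 0 at y ∈ ∅; common: ∅.
  x = 4: f ≡ 0 at y ∈ {1}; g ≡ 0 at y ∈ {2, 5}; common: ∅.
  x = 5: f ≡ 0 at y ∈ {6}; g ≡ 0 at y ∈ ∅; common: ∅.
  x = 6: f ≡ 0 at y ∈ {0}; g ≡ 0 at y ∈ {3, 6}; common: ∅.
Collecting: common zeros = ∅, so the count is 0.
Comparison with the Bézout bound: 0 ≤ 4 = deg(f)·deg(g), as expected for curves with no common component (the affine F_7-count falls short of the bound because intersections may lie at infinity, over extension fields, or carry multiplicity).


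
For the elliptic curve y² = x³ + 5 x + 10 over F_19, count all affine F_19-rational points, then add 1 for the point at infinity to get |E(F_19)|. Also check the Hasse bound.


Affine points = {(1, 4), (1, 15), (2, 3), (2, 16), (6, 3), (6, 16), (8, 7), (8, 12), (9, 9), (9, 10), (11, 3), (11, 16), (13, 7), (13, 12), (16, 5), (16, 14), (17, 7), (17, 12), (18, 2), (18, 17)}; affine count = 20; |E(F_19)| = 21.

Discriminant check: Δ ∝ 4a³ + 27b² = 4·5³ + 27·10² = 4·125 + 27·100 ≡ 8 (mod 19). Nonzero ⇒ E is nonsingular.
For each x ∈ F_19, compute rhs = x³ + 5·x + 10 mod 19, then count y ∈ F_19 with y² ≡ rhs.
  x = 0: rhs = 10, matching y values: none (0 points).
  x = 1: rhs = 16, matching y values: 4, 15 (2 points).
  x = 2: rhs = 9, matching y values: 3, 16 (2 points).
  x = 3: rhs = 14, matching y values: none (0 points).
  x = 4: rhs = 18, matching y values: none (0 points).
  x = 5: rhs = 8, matching y values: none (0 points).
  x = 6: rhs = 9, matching y values: 3, 16 (2 points).
  x = 7: rhs = 8, matching y values: none (0 points).
  x = 8: rhs = 11, matching y values: 7, 12 (2 points).
  x = 9: rhs = 5, matching y values: 9, 10 (2 points).
  x = 10: rhs = 15, matching y values: none (0 points).
  x = 11: rhs = 9, matching y values: 3, 16 (2 points).
  x = 12: rhs = 12, matching y values: none (0 points).
  x = 13: rhs = 11, matching y values: 7, 12 (2 points).
  x = 14: rhs = 12, matching y values: none (0 points).
  x = 15: rhs = 2, matching y values: none (0 points).
  x = 16: rhs = 6, matching y values: 5, 14 (2 points).
  x = 17: rhs = 11, matching y values: 7, 12 (2 points).
  x = 18: rhs = 4, matching y values: 2, 17 (2 points).
Total affine count: 20.
Full point count |E(F_19)| = 20 + 1 = 21.
Hasse bound: |21 − (19+1)| = |1| = 1 ≤ 2√19 ≈ 8.7178 ✓.


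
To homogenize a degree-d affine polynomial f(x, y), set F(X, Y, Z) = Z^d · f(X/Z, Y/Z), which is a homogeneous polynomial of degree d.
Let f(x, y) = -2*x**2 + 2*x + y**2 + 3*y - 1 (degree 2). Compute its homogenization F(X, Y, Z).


F(X, Y, Z) = -2*X**2 + 2*X*Z + Y**2 + 3*Y*Z - Z**2

deg(f) = 2.
Substitute x = X/Z, y = Y/Z into f, then multiply by Z^2.
  monomial -2·x^2·y^0 ↦ -2·X^2·Y^0·Z^0.
  monomial 2·x^1·y^0 ↦ 2·X^1·Y^0·Z^1.
  monomial 1·x^0·y^2 ↦ 1·X^0·Y^2·Z^0.
  monomial 3·x^0·y^1 ↦ 3·X^0·Y^1·Z^1.
  monomial -1·x^0·y^0 ↦ -1·X^0·Y^0·Z^2.
Collecting: F(X, Y, Z) = -2*X**2 + 2*X*Z + Y**2 + 3*Y*Z - Z**2.


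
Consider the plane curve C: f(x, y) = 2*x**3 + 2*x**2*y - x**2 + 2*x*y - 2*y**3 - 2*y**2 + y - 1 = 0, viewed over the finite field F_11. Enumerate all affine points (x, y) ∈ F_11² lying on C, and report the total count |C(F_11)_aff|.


Affine F_11-points: {(1, 0), (1, 5), (2, 0), (2, 3), (2, 7), (3, 0), (5, 4), (5, 8), (5, 9), (6, 8), (7, 9), (8, 1), (8, 10), (9, 6), (9, 7), (9, 8), (10, 7)}; count = 17.

For each of the 121 pairs (x, y) ∈ F_11², evaluate f(x, y) mod 11. Record the zeros.
  x = 0: [0↦10, 1↦7, 2↦10, 3↦7, 4↦8, 5↦1, 6↦7, 7↦3, 8↦10, 9↦5, 10↦9]  zeros at y ∈ ∅
  x = 1: [0↦0, 1↦1, 2↦8, 3↦9, 4↦3, 5↦0, 6↦10, 7↦10, 8↦10, 9↦9, 10↦6]  zeros at y ∈ {0, 5}
  x = 2: [0↦0, 1↦9, 2↦2, 3↦0, 4↦2, 5↦7, 6↦3, 7↦0, 8↦8, 9↦4, 10↦9]  zeros at y ∈ {0, 3, 7}
  x = 3: [0↦0, 1↦10, 2↦4, 3↦3, 4↦6, 5↦1, 6↦9, 7↦7, 8↦5, 9↦2, 10↦8]  zeros at y ∈ {0}
  x = 4: [0↦1, 1↦5, 2↦4, 3↦8, 4↦5, 5↦5, 6↦7, 7↦10, 8↦2, 9↦4, 10↦4]  zeros at y ∈ ∅
  x = 5: [0↦4, 1↦6, 2↦3, 3↦5, 4↦0, 5↦9, 6↦9, 7↦10, 8↦0, 9↦0, 10↦9]  zeros at y ∈ {4, 8, 9}
  x = 6: [0↦10, 1↦3, 2↦2, 3↦6, 4↦3, 5↦3, 6↦5, 7↦8, 8↦0, 9↦2, 10↦2]  zeros at y ∈ {8}
  x = 7: [0↦9, 1↦8, 2↦2, 3↦1, 4↦4, 5↦10, 6↦7, 7↦5, 8↦3, 9↦0, 10↦6]  zeros at y ∈ {9}
  x = 8: [0↦2, 1↦0, 2↦4, 3↦2, 4↦4, 5↦9, 6↦5, 7↦2, 8↦10, 9↦6, 10↦0]  zeros at y ∈ {1, 10}
  x = 9: [0↦1, 1↦2, 2↦9, 3↦10, 4↦4, 5↦1, 6↦0, 7↦0, 8↦0, 9↦10, 10↦7]  zeros at y ∈ {6, 7, 8}
  x = 10: [0↦7, 1↦4, 2↦7, 3↦4, 4↦5, 5↦9, 6↦4, 7↦0, 8↦7, 9↦2, 10↦6]  zeros at y ∈ {7}
Collecting zeros: affine points = {(1, 0), (1, 5), (2, 0), (2, 3), (2, 7), (3, 0), (5, 4), (5, 8), (5, 9), (6, 8), (7, 9), (8, 1), (8, 10), (9, 6), (9, 7), (9, 8), (10, 7)}.
Total count |C(F_11)_aff| = 17.


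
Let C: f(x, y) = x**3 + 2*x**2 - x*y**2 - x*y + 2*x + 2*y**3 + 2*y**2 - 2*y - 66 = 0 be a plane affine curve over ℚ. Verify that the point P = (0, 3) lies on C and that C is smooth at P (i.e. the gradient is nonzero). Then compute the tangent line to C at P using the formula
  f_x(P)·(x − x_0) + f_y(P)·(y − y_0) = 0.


Tangent line at P: -10*x + 64*y - 192 = 0.

Step 1: f(0, 3) = 0, so P lies on C.
Step 2: partial derivatives
  f_x(x, y) = 3*x**2 + 4*x - y**2 - y + 2, f_y(x, y) = -2*x*y - x + 6*y**2 + 4*y - 2.
  f_x(P) = -10, f_y(P) = 64 (gradient nonzero, so P is smooth).
Step 3: tangent line at P: -10·(x − 0) + 64·(y − 3) = 0.
Expanding: -10*x + 64*y - 192 = 0.


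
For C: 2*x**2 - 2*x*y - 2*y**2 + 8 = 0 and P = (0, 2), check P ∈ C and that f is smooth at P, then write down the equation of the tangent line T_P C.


Tangent line at P: -4*x - 8*y + 16 = 0.

Step 1: f(0, 2) = 0, so P lies on C.
Step 2: partial derivatives
  f_x(x, y) = 4*x - 2*y, f_y(x, y) = -2*x - 4*y.
  f_x(P) = -4, f_y(P) = -8 (gradient nonzero, so P is smooth).
Step 3: tangent line at P: -4·(x − 0) + -8·(y − 2) = 0.
Expanding: -4*x - 8*y + 16 = 0.


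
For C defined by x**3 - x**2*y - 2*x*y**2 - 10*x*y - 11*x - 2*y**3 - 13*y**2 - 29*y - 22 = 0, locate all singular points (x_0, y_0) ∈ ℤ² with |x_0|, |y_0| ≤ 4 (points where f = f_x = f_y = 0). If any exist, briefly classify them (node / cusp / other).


Singular points: {(-1, -2)}; classification: node.

Compute partial derivatives:
  f_x = 3*x**2 - 2*x*y - 2*y**2 - 10*y - 11.
  f_y = -x**2 - 4*x*y - 10*x - 6*y**2 - 26*y - 29.
Scan x_0 ∈ {−4, ..., 4}. For each x_0, f_y(x_0, y) is a polynomial in y; find its integer roots y ∈ {−4, ..., 4}, then test f_x and f at those candidates.
  x = -4: f_y(-4, y) = -6*y**2 - 10*y - 5; no integer root y with |y| ≤ 4.
  x = -3: f_y(-3, y) = -6*y**2 - 14*y - 8; vanishes at y ∈ {-1}. (-3, -1): f_x = 18 ≠ 0.
  x = -2: f_y(-2, y) = -6*y**2 - 18*y - 13; no integer root y with |y| ≤ 4.
  x = -1: f_y(-1, y) = -6*y**2 - 22*y - 20; vanishes at y ∈ {-2}. (-1, -2): f_x = 0, f = 0 — SINGULAR.
  x = 0: f_y(0, y) = -6*y**2 - 26*y - 29; no integer root y with |y| ≤ 4.
  x = 1: f_y(1, y) = -6*y**2 - 30*y - 40; no integer root y with |y| ≤ 4.
  x = 2: f_y(2, y) = -6*y**2 - 34*y - 53; no integer root y with |y| ≤ 4.
  x = 3: f_y(3, y) = -6*y**2 - 38*y - 68; no integer root y with |y| ≤ 4.
  x = 4: f_y(4, y) = -6*y**2 - 42*y - 85; no integer root y with |y| ≤ 4.
Only singular point on the grid: (-1, -2).
Classify: substitute x = -1 + u, y = -2 + v and expand: f = u**3 - u**2*v - u**2 - 2*u*v**2 - 2*v**3 + v**2.
No constant or linear terms (consistent with a singular point). Quadratic part: -u**2 + v**2. Cubic part: u**3 - u**2*v - 2*u*v**2 - 2*v**3.
The quadratic part v**2 - u**2 = (v − u)(v + u) splits into two distinct linear factors, so there are two distinct tangent lines y − -2 = ±(x − -1) — this is a node (ordinary double point).
Classification: node.


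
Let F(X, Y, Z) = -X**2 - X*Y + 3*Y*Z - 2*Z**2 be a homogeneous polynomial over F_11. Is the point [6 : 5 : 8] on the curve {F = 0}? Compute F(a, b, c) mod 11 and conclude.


F(6,5,8) ≡ 3 (mod 11); P is NOT on the curve.

Evaluate F(6, 5, 8) term-by-term (mod 11).
  -X**2 ↦ -1·36·1·1 = -36
  -X*Y ↦ -1·6·5·1 = -30
  3*Y*Z ↦ 3·1·5·8 = 120
  -2*Z**2 ↦ -2·1·1·64 = -128
Sum: F(6, 5, 8) = (-36) + (-30) + (120) + (-128) = -74.
Reducing mod 11: -74 ≡ 3 (mod 11).
Since F(a, b, c) ≡ 3 ≠ 0 (mod 11), P does NOT lie on the curve.


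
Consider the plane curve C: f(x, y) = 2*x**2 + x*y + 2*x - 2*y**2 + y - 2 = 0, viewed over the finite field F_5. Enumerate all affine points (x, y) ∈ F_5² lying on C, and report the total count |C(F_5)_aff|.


Affine F_5-points: {(0, 4), (1, 3), (2, 0), (2, 4), (4, 2), (4, 3)}; count = 6.

For each of the 25 pairs (x, y) ∈ F_5², evaluate f(x, y) mod 5. Record the zeros.
  x = 0: [0↦3, 1↦2, 2↦2, 3↦3, 4↦0]  zeros at y ∈ {4}
  x = 1: [0↦2, 1↦2, 2↦3, 3↦0, 4↦3]  zeros at y ∈ {3}
  x = 2: [0↦0, 1↦1, 2↦3, 3↦1, 4↦0]  zeros at y ∈ {0, 4}
  x = 3: [0↦2, 1↦4, 2↦2, 3↦1, 4↦1]  zeros at y ∈ ∅
  x = 4: [0↦3, 1↦1, 2↦0, 3↦0, 4↦1]  zeros at y ∈ {2, 3}
Collecting zeros: affine points = {(0, 4), (1, 3), (2, 0), (2, 4), (4, 2), (4, 3)}.
Total count |C(F_5)_aff| = 6.


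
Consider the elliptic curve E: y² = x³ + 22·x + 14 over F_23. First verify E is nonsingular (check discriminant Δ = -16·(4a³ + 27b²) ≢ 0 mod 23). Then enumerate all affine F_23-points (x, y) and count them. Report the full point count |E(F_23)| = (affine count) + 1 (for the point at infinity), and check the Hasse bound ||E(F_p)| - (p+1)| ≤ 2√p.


Affine points = {(8, 9), (8, 14), (11, 0), (13, 6), (13, 17), (15, 4), (15, 19), (16, 0), (18, 3), (18, 20), (19, 0), (20, 6), (20, 17), (21, 10), (21, 13)}; affine count = 15; |E(F_23)| = 16.

Discriminant check: Δ ∝ 4a³ + 27b² = 4·22³ + 27·14² = 4·10648 + 27·196 ≡ 21 (mod 23). Nonzero ⇒ E is nonsingular.
For each x ∈ F_23, compute rhs = x³ + 22·x + 14 mod 23, then count y ∈ F_23 with y² ≡ rhs.
  x = 0: rhs = 14, matching y values: none (0 points).
  x = 1: rhs = 14, matching y values: none (0 points).
  x = 2: rhs = 20, matching y values: none (0 points).
  x = 3: rhs = 15, matching y values: none (0 points).
  x = 4: rhs = 5, matching y values: none (0 points).
  x = 5: rhs = 19, matching y values: none (0 points).
  x = 6: rhs = 17, matching y values: none (0 points).
  x = 7: rhs = 5, matching y values: none (0 points).
  x = 8: rhs = 12, matching y values: 9, 14 (2 points).
  x = 9: rhs = 21, matching y values: none (0 points).
  x = 10: rhs = 15, matching y values: none (0 points).
  x = 11: rhs = 0, matching y values: 0 (1 points).
  x = 12: rhs = 5, matching y values: none (0 points).
  x = 13: rhs = 13, matching y values: 6, 17 (2 points).
  x = 14: rhs = 7, matching y values: none (0 points).
  x = 15: rhs = 16, matching y values: 4, 19 (2 points).
  x = 16: rhs = 0, matching y values: 0 (1 points).
  x = 17: rhs = 11, matching y values: none (0 points).
  x = 18: rhs = 9, matching y values: 3, 20 (2 points).
  x = 19: rhs = 0, matching y values: 0 (1 points).
  x = 20: rhs = 13, matching y values: 6, 17 (2 points).
  x = 21: rhs = 8, matching y values: 10, 13 (2 points).
  x = 22: rhs = 14, matching y values: none (0 points).
Total affine count: 15.
Full point count |E(F_23)| = 15 + 1 = 16.
Hasse bound: |16 − (23+1)| = |-8| = 8 ≤ 2√23 ≈ 9.5917 ✓.
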